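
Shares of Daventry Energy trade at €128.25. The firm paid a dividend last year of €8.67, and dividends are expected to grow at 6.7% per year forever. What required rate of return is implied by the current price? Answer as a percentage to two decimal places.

13.91%

Rearranging the constant-growth DDM: r = D₁/P₀ + g.
D₁ = 8.67 × (1 + 0.067) = 9.2509.
r = 9.2509 / 128.25 + 0.067 = 0.07213 + 0.067 = 0.13913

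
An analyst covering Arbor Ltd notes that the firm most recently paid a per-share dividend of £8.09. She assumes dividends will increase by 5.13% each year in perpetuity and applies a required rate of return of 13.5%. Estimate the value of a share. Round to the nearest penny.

£101.61

Gordon growth model: P₀ = D₁/(r − g). D₁ = 8.09 × (1 + 0.0513) = 8.5050.
P₀ = 8.5050 / (0.135 − 0.0513) = 8.5050 / 0.0837 = 101.6131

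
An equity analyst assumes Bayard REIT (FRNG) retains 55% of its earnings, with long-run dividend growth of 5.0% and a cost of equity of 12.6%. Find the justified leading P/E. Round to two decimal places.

Payout ratio b = 1 − 0.55 = 0.45.
Justified leading P/E = b/(r−g) = 0.45/(0.126−0.05) = 5.9211

5.92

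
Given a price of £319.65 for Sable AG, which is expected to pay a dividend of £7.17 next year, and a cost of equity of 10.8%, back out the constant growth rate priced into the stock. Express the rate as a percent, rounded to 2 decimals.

8.56%

From P₀ = D₁/(r − g), the implied growth is g = r − D₁/P₀.
g = 0.108 − 7.17/319.65 = 0.108 − 0.02243 = 0.08557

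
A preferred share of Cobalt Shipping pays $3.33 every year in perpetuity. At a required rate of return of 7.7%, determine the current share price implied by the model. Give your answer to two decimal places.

Zero-growth DDM (perpetuity): P₀ = D/r = 3.33 / 0.077 = 43.2468

$43.25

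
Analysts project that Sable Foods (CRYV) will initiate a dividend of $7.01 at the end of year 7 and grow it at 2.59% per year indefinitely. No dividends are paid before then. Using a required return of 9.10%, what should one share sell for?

Deferred-dividend DDM. At t=6 the remaining stream is a growing perpetuity with first payment D_7 = 7.01.
V_6 = D_7/(r−g) = 7.01/(0.091−0.0259) = 107.6805
P₀ = V_6/(1+r)^6 = 107.6805/(1+0.091)^6 = 63.8541

$63.85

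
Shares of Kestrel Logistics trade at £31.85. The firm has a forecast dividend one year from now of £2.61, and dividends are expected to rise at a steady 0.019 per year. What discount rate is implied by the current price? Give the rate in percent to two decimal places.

Rearranging the constant-growth DDM: r = D₁/P₀ + g.
r = 2.6100 / 31.85 + 0.019 = 0.08195 + 0.019 = 0.10095

10.09%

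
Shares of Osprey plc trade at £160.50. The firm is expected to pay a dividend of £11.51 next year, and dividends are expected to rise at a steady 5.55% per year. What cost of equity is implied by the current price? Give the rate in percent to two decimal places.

Rearranging the constant-growth DDM: r = D₁/P₀ + g.
r = 11.5100 / 160.50 + 0.0555 = 0.07171 + 0.0555 = 0.12721

12.72%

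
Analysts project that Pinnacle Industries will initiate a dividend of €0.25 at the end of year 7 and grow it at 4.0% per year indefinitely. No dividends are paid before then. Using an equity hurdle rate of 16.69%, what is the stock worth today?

€0.78

Deferred-dividend DDM. At t=6 the remaining stream is a growing perpetuity with first payment D_7 = 0.25.
V_6 = D_7/(r−g) = 0.25/(0.1669−0.04) = 1.9701
P₀ = V_6/(1+r)^6 = 1.9701/(1+0.1669)^6 = 0.7803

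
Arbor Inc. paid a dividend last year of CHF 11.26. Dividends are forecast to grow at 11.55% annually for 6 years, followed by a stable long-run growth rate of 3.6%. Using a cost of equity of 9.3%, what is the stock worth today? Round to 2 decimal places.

CHF 303.87

Two-stage DDM. Project D₁…D_6 at 0.1155, terminal growth 0.036, discount at r = 0.093.
D_1 = 12.5605
D_2 = 14.0113
D_3 = 15.6296
D_4 = 17.4348
D_5 = 19.4485
D_6 = 21.6948
Terminal value at t=6: TV = D_7/(r−g) = 22.4758/(0.093−0.036) = 394.3127
P₀ = 12.5605/(1+0.093)^1 + 14.0113/(1+0.093)^2 + 15.6296/(1+0.093)^3 + 17.4348/(1+0.093)^4 + 19.4485/(1+0.093)^5 + 21.6948/(1+0.093)^6 + 394.3127/(1+0.093)^6 = 303.8684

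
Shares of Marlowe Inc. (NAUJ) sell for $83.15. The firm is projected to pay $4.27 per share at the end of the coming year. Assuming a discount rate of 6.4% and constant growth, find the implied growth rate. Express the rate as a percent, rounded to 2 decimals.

1.26%

From P₀ = D₁/(r − g), the implied growth is g = r − D₁/P₀.
g = 0.064 − 4.27/83.15 = 0.064 − 0.05135 = 0.01265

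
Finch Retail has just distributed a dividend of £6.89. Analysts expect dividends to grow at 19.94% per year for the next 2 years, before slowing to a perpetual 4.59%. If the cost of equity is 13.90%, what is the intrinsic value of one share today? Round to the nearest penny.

Two-stage DDM. Project D₁…D_2 at 0.1994, terminal growth 0.0459, discount at r = 0.139.
D_1 = 8.2639
D_2 = 9.9117
Terminal value at t=2: TV = D_3/(r−g) = 10.3666/(0.139−0.0459) = 111.3494
P₀ = 8.2639/(1+0.139)^1 + 9.9117/(1+0.139)^2 + 111.3494/(1+0.139)^2 = 100.7257

£100.73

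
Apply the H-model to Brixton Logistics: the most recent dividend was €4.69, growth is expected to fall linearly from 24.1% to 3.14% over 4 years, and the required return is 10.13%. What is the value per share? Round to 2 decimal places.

€97.33

H-model: P₀ = D₀[(1+g_L) + H(g_S−g_L)]/(r−g_L), with H = 4/2 = 2.
P₀ = 4.69 × [(1+0.0314) + 2×(0.241−0.0314)] / (0.1013−0.0314)
   = 4.69 × 1.4506 / 0.0699 = 97.3292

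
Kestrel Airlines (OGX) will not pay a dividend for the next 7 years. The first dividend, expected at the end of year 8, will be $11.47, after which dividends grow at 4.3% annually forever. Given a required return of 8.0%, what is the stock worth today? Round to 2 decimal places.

$180.88

Deferred-dividend DDM. At t=7 the remaining stream is a growing perpetuity with first payment D_8 = 11.47.
V_7 = D_8/(r−g) = 11.47/(0.08−0.043) = 310.0000
P₀ = V_7/(1+r)^7 = 310.0000/(1+0.08)^7 = 180.8820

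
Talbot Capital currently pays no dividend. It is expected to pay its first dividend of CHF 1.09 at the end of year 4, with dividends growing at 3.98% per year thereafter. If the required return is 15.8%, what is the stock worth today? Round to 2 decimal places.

Deferred-dividend DDM. At t=3 the remaining stream is a growing perpetuity with first payment D_4 = 1.09.
V_3 = D_4/(r−g) = 1.09/(0.158−0.0398) = 9.2217
P₀ = V_3/(1+r)^3 = 9.2217/(1+0.158)^3 = 5.9386

CHF 5.94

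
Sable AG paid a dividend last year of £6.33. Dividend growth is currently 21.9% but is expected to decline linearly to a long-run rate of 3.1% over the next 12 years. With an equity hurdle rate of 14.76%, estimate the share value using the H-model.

H-model: P₀ = D₀[(1+g_L) + H(g_S−g_L)]/(r−g_L), with H = 12/2 = 6.
P₀ = 6.33 × [(1+0.031) + 6×(0.219−0.031)] / (0.1476−0.031)
   = 6.33 × 2.1590 / 0.1166 = 117.2081

£117.21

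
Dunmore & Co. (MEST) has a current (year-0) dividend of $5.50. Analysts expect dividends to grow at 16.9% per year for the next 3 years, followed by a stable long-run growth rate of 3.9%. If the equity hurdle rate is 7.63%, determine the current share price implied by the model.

$215.81

Two-stage DDM. Project D₁…D_3 at 0.169, terminal growth 0.039, discount at r = 0.0763.
D_1 = 6.4295
D_2 = 7.5161
D_3 = 8.7863
Terminal value at t=3: TV = D_4/(r−g) = 9.1290/(0.0763−0.039) = 244.7445
P₀ = 6.4295/(1+0.0763)^1 + 7.5161/(1+0.0763)^2 + 8.7863/(1+0.0763)^3 + 244.7445/(1+0.0763)^3 = 215.8056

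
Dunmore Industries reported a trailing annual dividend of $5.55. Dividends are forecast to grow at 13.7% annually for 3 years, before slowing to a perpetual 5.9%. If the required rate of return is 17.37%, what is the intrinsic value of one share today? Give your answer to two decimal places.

Two-stage DDM. Project D₁…D_3 at 0.137, terminal growth 0.059, discount at r = 0.1737.
D_1 = 6.3103
D_2 = 7.1749
D_3 = 8.1578
Terminal value at t=3: TV = D_4/(r−g) = 8.6391/(0.1737−0.059) = 75.3194
P₀ = 6.3103/(1+0.1737)^1 + 7.1749/(1+0.1737)^2 + 8.1578/(1+0.1737)^3 + 75.3194/(1+0.1737)^3 = 62.2142

$62.21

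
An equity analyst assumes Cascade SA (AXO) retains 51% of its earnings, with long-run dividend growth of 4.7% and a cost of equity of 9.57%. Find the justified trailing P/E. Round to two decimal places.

Payout ratio b = 1 − 0.51 = 0.49.
Justified trailing P/E = b(1+g)/(r−g) = 0.49×(1+0.047)/(0.0957−0.047) = 10.5345

10.53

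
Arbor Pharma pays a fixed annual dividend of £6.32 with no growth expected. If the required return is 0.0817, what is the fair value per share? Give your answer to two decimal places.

Zero-growth DDM (perpetuity): P₀ = D/r = 6.32 / 0.0817 = 77.3562

£77.36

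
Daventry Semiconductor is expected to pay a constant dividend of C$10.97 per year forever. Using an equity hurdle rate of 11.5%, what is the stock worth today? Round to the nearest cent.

Zero-growth DDM (perpetuity): P₀ = D/r = 10.97 / 0.115 = 95.3913

C$95.39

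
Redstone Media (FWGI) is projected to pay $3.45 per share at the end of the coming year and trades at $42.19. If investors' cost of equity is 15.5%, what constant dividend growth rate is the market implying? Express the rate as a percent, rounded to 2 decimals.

7.32%

From P₀ = D₁/(r − g), the implied growth is g = r − D₁/P₀.
g = 0.155 − 3.45/42.19 = 0.155 − 0.08177 = 0.07323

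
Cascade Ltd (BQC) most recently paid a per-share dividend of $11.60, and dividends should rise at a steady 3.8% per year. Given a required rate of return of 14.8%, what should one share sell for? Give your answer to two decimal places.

Gordon growth model: P₀ = D₁/(r − g). D₁ = 11.60 × (1 + 0.038) = 12.0408.
P₀ = 12.0408 / (0.148 − 0.038) = 12.0408 / 0.11 = 109.4618

$109.46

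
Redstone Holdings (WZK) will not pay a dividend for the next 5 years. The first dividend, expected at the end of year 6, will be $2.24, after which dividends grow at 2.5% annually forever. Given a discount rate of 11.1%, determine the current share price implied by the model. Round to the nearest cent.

$15.39

Deferred-dividend DDM. At t=5 the remaining stream is a growing perpetuity with first payment D_6 = 2.24.
V_5 = D_6/(r−g) = 2.24/(0.111−0.025) = 26.0465
P₀ = V_5/(1+r)^5 = 26.0465/(1+0.111)^5 = 15.3879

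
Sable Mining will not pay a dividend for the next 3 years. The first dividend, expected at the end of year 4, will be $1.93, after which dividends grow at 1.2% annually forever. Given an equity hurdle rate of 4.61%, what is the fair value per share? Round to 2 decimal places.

$49.44

Deferred-dividend DDM. At t=3 the remaining stream is a growing perpetuity with first payment D_4 = 1.93.
V_3 = D_4/(r−g) = 1.93/(0.0461−0.012) = 56.5982
P₀ = V_3/(1+r)^3 = 56.5982/(1+0.0461)^3 = 49.4406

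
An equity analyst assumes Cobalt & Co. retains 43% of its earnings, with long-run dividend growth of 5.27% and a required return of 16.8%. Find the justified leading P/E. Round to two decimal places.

4.94

Payout ratio b = 1 − 0.43 = 0.57.
Justified leading P/E = b/(r−g) = 0.57/(0.168−0.0527) = 4.9436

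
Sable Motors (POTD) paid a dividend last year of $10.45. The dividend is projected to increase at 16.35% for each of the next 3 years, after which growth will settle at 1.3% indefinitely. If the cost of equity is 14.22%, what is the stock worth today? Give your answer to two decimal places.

$119.14

Two-stage DDM. Project D₁…D_3 at 0.1635, terminal growth 0.013, discount at r = 0.1422.
D_1 = 12.1586
D_2 = 14.1465
D_3 = 16.4595
Terminal value at t=3: TV = D_4/(r−g) = 16.6734/(0.1422−0.013) = 129.0513
P₀ = 12.1586/(1+0.1422)^1 + 14.1465/(1+0.1422)^2 + 16.4595/(1+0.1422)^3 + 129.0513/(1+0.1422)^3 = 119.1374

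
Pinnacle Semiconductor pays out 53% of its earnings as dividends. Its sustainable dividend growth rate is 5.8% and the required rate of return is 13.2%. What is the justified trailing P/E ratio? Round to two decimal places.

Justified trailing P/E = b(1+g)/(r−g) = 0.53×(1+0.058)/(0.132−0.058) = 7.5776

7.58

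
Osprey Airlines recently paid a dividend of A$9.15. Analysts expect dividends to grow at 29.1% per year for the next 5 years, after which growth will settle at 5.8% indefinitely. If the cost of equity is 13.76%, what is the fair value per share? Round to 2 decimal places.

A$296.86

Two-stage DDM. Project D₁…D_5 at 0.291, terminal growth 0.058, discount at r = 0.1376.
D_1 = 11.8126
D_2 = 15.2501
D_3 = 19.6879
D_4 = 25.4171
D_5 = 32.8135
Terminal value at t=5: TV = D_6/(r−g) = 34.7167/(0.1376−0.058) = 436.1390
P₀ = 11.8126/(1+0.1376)^1 + 15.2501/(1+0.1376)^2 + 19.6879/(1+0.1376)^3 + 25.4171/(1+0.1376)^4 + 32.8135/(1+0.1376)^5 + 436.1390/(1+0.1376)^5 = 296.8566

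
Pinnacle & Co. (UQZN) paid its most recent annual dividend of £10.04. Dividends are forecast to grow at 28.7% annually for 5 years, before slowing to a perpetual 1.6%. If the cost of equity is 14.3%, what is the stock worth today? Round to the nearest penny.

Two-stage DDM. Project D₁…D_5 at 0.287, terminal growth 0.016, discount at r = 0.143.
D_1 = 12.9215
D_2 = 16.6299
D_3 = 21.4027
D_4 = 27.5453
D_5 = 35.4508
Terminal value at t=5: TV = D_6/(r−g) = 36.0180/(0.143−0.016) = 283.6067
P₀ = 12.9215/(1+0.143)^1 + 16.6299/(1+0.143)^2 + 21.4027/(1+0.143)^3 + 27.5453/(1+0.143)^4 + 35.4508/(1+0.143)^5 + 283.6067/(1+0.143)^5 = 218.0505

£218.05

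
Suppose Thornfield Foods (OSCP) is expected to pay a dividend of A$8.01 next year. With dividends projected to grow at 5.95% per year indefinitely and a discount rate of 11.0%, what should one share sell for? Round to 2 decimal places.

Gordon growth model: P₀ = D₁/(r − g), with D₁ = 8.01 given directly.
P₀ = 8.0100 / (0.11 − 0.0595) = 8.0100 / 0.0505 = 158.6139

A$158.61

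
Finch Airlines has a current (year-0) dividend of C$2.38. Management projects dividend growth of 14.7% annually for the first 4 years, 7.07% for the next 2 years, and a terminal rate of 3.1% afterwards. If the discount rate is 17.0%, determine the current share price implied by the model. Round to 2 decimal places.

C$26.57

Three-stage DDM. Project D₁…D_6; terminal Gordon value at t=6 with g = 0.031; discount at r = 0.17.
D_1 = 2.7299
D_2 = 3.1311
D_3 = 3.5914
D_4 = 4.1194
D_5 = 4.4106
D_6 = 4.7224
TV_6 = 4.8688/(0.17−0.031) = 35.0276
P₀ = Σ Dₜ/(1+r)ᵗ + TV_6/(1+r)^6 = 26.5691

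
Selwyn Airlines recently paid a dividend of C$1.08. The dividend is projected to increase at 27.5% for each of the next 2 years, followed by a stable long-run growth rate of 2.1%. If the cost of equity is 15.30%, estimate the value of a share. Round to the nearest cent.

Two-stage DDM. Project D₁…D_2 at 0.275, terminal growth 0.021, discount at r = 0.153.
D_1 = 1.3770
D_2 = 1.7557
Terminal value at t=2: TV = D_3/(r−g) = 1.7925/(0.153−0.021) = 13.5799
P₀ = 1.3770/(1+0.153)^1 + 1.7557/(1+0.153)^2 + 13.5799/(1+0.153)^2 = 12.7299

C$12.73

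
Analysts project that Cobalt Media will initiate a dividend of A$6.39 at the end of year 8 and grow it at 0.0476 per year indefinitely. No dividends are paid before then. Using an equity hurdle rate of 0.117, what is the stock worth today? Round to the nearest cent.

Deferred-dividend DDM. At t=7 the remaining stream is a growing perpetuity with first payment D_8 = 6.39.
V_7 = D_8/(r−g) = 6.39/(0.117−0.0476) = 92.0749
P₀ = V_7/(1+r)^7 = 92.0749/(1+0.117)^7 = 42.4394

A$42.44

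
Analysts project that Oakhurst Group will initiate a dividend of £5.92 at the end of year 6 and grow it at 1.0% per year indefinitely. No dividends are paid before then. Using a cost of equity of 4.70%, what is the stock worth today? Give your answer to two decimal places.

Deferred-dividend DDM. At t=5 the remaining stream is a growing perpetuity with first payment D_6 = 5.92.
V_5 = D_6/(r−g) = 5.92/(0.047−0.01) = 160.0000
P₀ = V_5/(1+r)^5 = 160.0000/(1+0.047)^5 = 127.1706

£127.17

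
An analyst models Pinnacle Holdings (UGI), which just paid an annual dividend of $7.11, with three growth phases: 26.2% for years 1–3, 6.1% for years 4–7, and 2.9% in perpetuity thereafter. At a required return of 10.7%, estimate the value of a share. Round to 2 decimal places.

$183.09

Three-stage DDM. Project D₁…D_7; terminal Gordon value at t=7 with g = 0.029; discount at r = 0.107.
D_1 = 8.9728
D_2 = 11.3237
D_3 = 14.2905
D_4 = 15.1622
D_5 = 16.0871
D_6 = 17.0684
D_7 = 18.1096
TV_7 = 18.6348/(0.107−0.029) = 238.9076
P₀ = Σ Dₜ/(1+r)ᵗ + TV_7/(1+r)^7 = 183.0908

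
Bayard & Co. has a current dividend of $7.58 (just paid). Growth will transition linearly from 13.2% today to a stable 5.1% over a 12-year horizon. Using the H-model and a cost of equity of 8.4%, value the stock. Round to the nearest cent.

H-model: P₀ = D₀[(1+g_L) + H(g_S−g_L)]/(r−g_L), with H = 12/2 = 6.
P₀ = 7.58 × [(1+0.051) + 6×(0.132−0.051)] / (0.084−0.051)
   = 7.58 × 1.5370 / 0.033 = 353.0442

$353.04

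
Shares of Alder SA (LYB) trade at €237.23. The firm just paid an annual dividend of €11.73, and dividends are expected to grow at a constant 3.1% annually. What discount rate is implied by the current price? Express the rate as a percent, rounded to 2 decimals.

8.20%

Rearranging the constant-growth DDM: r = D₁/P₀ + g.
D₁ = 11.73 × (1 + 0.031) = 12.0936.
r = 12.0936 / 237.23 + 0.031 = 0.05098 + 0.031 = 0.08198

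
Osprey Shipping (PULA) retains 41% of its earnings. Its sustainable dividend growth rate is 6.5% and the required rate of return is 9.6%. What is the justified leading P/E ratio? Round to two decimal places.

Payout ratio b = 1 − 0.41 = 0.59.
Justified leading P/E = b/(r−g) = 0.59/(0.096−0.065) = 19.0323

19.03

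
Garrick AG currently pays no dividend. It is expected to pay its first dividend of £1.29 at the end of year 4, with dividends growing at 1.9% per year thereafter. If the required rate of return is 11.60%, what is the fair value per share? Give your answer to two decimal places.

£9.57

Deferred-dividend DDM. At t=3 the remaining stream is a growing perpetuity with first payment D_4 = 1.29.
V_3 = D_4/(r−g) = 1.29/(0.116−0.019) = 13.2990
P₀ = V_3/(1+r)^3 = 13.2990/(1+0.116)^3 = 9.5681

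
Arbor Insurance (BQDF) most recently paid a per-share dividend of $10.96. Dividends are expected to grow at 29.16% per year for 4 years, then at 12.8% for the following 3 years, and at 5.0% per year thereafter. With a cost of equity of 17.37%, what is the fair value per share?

Three-stage DDM. Project D₁…D_7; terminal Gordon value at t=7 with g = 0.05; discount at r = 0.1737.
D_1 = 14.1559
D_2 = 18.2838
D_3 = 23.6154
D_4 = 30.5016
D_5 = 34.4058
D_6 = 38.8098
D_7 = 43.7774
TV_7 = 45.9663/(0.1737−0.05) = 371.5948
P₀ = Σ Dₜ/(1+r)ᵗ + TV_7/(1+r)^7 = 221.6795

$221.68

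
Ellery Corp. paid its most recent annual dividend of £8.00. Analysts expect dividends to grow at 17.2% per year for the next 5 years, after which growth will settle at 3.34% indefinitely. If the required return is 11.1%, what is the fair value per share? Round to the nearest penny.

£186.27

Two-stage DDM. Project D₁…D_5 at 0.172, terminal growth 0.0334, discount at r = 0.111.
D_1 = 9.3760
D_2 = 10.9887
D_3 = 12.8787
D_4 = 15.0939
D_5 = 17.6900
Terminal value at t=5: TV = D_6/(r−g) = 18.2809/(0.111−0.0334) = 235.5780
P₀ = 9.3760/(1+0.111)^1 + 10.9887/(1+0.111)^2 + 12.8787/(1+0.111)^3 + 15.0939/(1+0.111)^4 + 17.6900/(1+0.111)^5 + 235.5780/(1+0.111)^5 = 186.2673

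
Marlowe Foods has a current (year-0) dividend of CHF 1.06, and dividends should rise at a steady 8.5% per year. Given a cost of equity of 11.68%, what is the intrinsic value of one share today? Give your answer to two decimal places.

Gordon growth model: P₀ = D₁/(r − g). D₁ = 1.06 × (1 + 0.085) = 1.1501.
P₀ = 1.1501 / (0.1168 − 0.085) = 1.1501 / 0.0318 = 36.1667

CHF 36.17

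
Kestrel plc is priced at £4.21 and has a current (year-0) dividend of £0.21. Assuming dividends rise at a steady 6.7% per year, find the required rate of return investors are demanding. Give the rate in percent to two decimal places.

12.02%

Rearranging the constant-growth DDM: r = D₁/P₀ + g.
D₁ = 0.21 × (1 + 0.067) = 0.2241.
r = 0.2241 / 4.21 + 0.067 = 0.05322 + 0.067 = 0.12022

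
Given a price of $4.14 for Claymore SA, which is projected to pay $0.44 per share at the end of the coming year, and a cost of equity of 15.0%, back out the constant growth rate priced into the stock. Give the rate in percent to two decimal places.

4.37%

From P₀ = D₁/(r − g), the implied growth is g = r − D₁/P₀.
g = 0.15 − 0.44/4.14 = 0.15 − 0.10628 = 0.04372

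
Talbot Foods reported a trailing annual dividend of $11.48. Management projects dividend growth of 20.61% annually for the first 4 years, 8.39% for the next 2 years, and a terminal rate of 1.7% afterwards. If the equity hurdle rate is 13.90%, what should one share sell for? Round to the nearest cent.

Three-stage DDM. Project D₁…D_6; terminal Gordon value at t=6 with g = 0.017; discount at r = 0.139.
D_1 = 13.8460
D_2 = 16.6997
D_3 = 20.1415
D_4 = 24.2927
D_5 = 26.3308
D_6 = 28.5400
TV_6 = 29.0252/(0.139−0.017) = 237.9111
P₀ = Σ Dₜ/(1+r)ᵗ + TV_6/(1+r)^6 = 188.8612

$188.86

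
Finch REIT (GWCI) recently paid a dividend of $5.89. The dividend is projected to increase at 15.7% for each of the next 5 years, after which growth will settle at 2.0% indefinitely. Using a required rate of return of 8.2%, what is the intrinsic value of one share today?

Two-stage DDM. Project D₁…D_5 at 0.157, terminal growth 0.02, discount at r = 0.082.
D_1 = 6.8147
D_2 = 7.8846
D_3 = 9.1225
D_4 = 10.5548
D_5 = 12.2119
Terminal value at t=5: TV = D_6/(r−g) = 12.4561/(0.082−0.02) = 200.9049
P₀ = 6.8147/(1+0.082)^1 + 7.8846/(1+0.082)^2 + 9.1225/(1+0.082)^3 + 10.5548/(1+0.082)^4 + 12.2119/(1+0.082)^5 + 200.9049/(1+0.082)^5 = 171.6438

$171.64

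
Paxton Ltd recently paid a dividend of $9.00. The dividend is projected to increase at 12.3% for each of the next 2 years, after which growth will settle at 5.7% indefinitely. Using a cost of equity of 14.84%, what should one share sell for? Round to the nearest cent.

Two-stage DDM. Project D₁…D_2 at 0.123, terminal growth 0.057, discount at r = 0.1484.
D_1 = 10.1070
D_2 = 11.3502
Terminal value at t=2: TV = D_3/(r−g) = 11.9971/(0.1484−0.057) = 131.2595
P₀ = 10.1070/(1+0.1484)^1 + 11.3502/(1+0.1484)^2 + 131.2595/(1+0.1484)^2 = 116.9350

$116.94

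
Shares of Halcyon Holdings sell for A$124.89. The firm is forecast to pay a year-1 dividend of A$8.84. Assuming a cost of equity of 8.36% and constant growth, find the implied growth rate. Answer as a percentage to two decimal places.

1.28%

From P₀ = D₁/(r − g), the implied growth is g = r − D₁/P₀.
g = 0.0836 − 8.84/124.89 = 0.0836 − 0.07078 = 0.01282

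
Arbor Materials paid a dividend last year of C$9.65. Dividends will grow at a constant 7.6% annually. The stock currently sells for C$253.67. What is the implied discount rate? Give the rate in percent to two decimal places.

11.69%

Rearranging the constant-growth DDM: r = D₁/P₀ + g.
D₁ = 9.65 × (1 + 0.076) = 10.3834.
r = 10.3834 / 253.67 + 0.076 = 0.04093 + 0.076 = 0.11693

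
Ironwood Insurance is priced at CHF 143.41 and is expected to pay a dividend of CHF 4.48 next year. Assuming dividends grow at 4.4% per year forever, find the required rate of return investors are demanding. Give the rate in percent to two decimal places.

7.52%

Rearranging the constant-growth DDM: r = D₁/P₀ + g.
r = 4.4800 / 143.41 + 0.044 = 0.03124 + 0.044 = 0.07524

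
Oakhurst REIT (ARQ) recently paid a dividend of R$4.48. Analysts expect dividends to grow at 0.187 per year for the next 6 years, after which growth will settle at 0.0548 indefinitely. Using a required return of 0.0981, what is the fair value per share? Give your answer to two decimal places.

R$209.72

Two-stage DDM. Project D₁…D_6 at 0.187, terminal growth 0.0548, discount at r = 0.0981.
D_1 = 5.3178
D_2 = 6.3122
D_3 = 7.4926
D_4 = 8.8937
D_5 = 10.5568
D_6 = 12.5309
Terminal value at t=6: TV = D_7/(r−g) = 13.2176/(0.0981−0.0548) = 305.2562
P₀ = 5.3178/(1+0.0981)^1 + 6.3122/(1+0.0981)^2 + 7.4926/(1+0.0981)^3 + 8.8937/(1+0.0981)^4 + 10.5568/(1+0.0981)^5 + 12.5309/(1+0.0981)^6 + 305.2562/(1+0.0981)^6 = 209.7174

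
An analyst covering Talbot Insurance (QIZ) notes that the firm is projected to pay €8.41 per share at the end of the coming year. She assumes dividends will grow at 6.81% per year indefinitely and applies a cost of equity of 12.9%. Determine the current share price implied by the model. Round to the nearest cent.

Gordon growth model: P₀ = D₁/(r − g), with D₁ = 8.41 given directly.
P₀ = 8.4100 / (0.129 − 0.0681) = 8.4100 / 0.0609 = 138.0952

€138.10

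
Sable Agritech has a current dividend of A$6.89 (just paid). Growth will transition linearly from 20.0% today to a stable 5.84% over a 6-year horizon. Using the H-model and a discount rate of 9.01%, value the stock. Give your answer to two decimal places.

H-model: P₀ = D₀[(1+g_L) + H(g_S−g_L)]/(r−g_L), with H = 6/2 = 3.
P₀ = 6.89 × [(1+0.0584) + 3×(0.2−0.0584)] / (0.0901−0.0584)
   = 6.89 × 1.4832 / 0.0317 = 322.3738

A$322.37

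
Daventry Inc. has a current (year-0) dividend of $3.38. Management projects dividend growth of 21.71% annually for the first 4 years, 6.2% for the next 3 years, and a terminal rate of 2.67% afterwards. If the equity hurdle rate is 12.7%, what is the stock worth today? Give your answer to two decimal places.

Three-stage DDM. Project D₁…D_7; terminal Gordon value at t=7 with g = 0.0267; discount at r = 0.127.
D_1 = 4.1138
D_2 = 5.0069
D_3 = 6.0939
D_4 = 7.4169
D_5 = 7.8767
D_6 = 8.3651
D_7 = 8.8837
TV_7 = 9.1209/(0.127−0.0267) = 90.9364
P₀ = Σ Dₜ/(1+r)ᵗ + TV_7/(1+r)^7 = 68.0885

$68.09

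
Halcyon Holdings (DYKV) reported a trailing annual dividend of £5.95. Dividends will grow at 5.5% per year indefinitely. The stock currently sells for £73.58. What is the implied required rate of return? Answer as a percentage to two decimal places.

Rearranging the constant-growth DDM: r = D₁/P₀ + g.
D₁ = 5.95 × (1 + 0.055) = 6.2772.
r = 6.2772 / 73.58 + 0.055 = 0.08531 + 0.055 = 0.14031

14.03%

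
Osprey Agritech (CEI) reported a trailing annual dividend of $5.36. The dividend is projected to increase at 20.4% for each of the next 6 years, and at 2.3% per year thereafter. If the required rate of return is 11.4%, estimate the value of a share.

Two-stage DDM. Project D₁…D_6 at 0.204, terminal growth 0.023, discount at r = 0.114.
D_1 = 6.4534
D_2 = 7.7699
D_3 = 9.3550
D_4 = 11.2634
D_5 = 13.5612
D_6 = 16.3277
Terminal value at t=6: TV = D_7/(r−g) = 16.7032/(0.114−0.023) = 183.5515
P₀ = 6.4534/(1+0.114)^1 + 7.7699/(1+0.114)^2 + 9.3550/(1+0.114)^3 + 11.2634/(1+0.114)^4 + 13.5612/(1+0.114)^5 + 16.3277/(1+0.114)^6 + 183.5515/(1+0.114)^6 = 138.6209

$138.62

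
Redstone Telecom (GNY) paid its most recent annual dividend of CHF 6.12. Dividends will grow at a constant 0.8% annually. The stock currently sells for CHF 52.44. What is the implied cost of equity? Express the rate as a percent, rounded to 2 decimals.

Rearranging the constant-growth DDM: r = D₁/P₀ + g.
D₁ = 6.12 × (1 + 0.008) = 6.1690.
r = 6.1690 / 52.44 + 0.008 = 0.11764 + 0.008 = 0.12564

12.56%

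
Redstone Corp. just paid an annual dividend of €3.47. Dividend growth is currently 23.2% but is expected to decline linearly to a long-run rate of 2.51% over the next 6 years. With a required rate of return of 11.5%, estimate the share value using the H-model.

€63.53

H-model: P₀ = D₀[(1+g_L) + H(g_S−g_L)]/(r−g_L), with H = 6/2 = 3.
P₀ = 3.47 × [(1+0.0251) + 3×(0.232−0.0251)] / (0.115−0.0251)
   = 3.47 × 1.6458 / 0.0899 = 63.5253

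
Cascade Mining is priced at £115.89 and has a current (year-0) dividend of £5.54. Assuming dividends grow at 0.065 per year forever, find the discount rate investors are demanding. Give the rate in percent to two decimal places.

Rearranging the constant-growth DDM: r = D₁/P₀ + g.
D₁ = 5.54 × (1 + 0.065) = 5.9001.
r = 5.9001 / 115.89 + 0.065 = 0.05091 + 0.065 = 0.11591

11.59%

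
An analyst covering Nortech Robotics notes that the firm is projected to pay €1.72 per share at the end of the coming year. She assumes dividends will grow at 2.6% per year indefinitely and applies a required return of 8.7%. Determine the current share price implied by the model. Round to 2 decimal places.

Gordon growth model: P₀ = D₁/(r − g), with D₁ = 1.72 given directly.
P₀ = 1.7200 / (0.087 − 0.026) = 1.7200 / 0.061 = 28.1967

€28.20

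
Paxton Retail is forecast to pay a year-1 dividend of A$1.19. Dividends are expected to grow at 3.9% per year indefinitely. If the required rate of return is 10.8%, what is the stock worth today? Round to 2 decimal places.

Gordon growth model: P₀ = D₁/(r − g), with D₁ = 1.19 given directly.
P₀ = 1.1900 / (0.108 − 0.039) = 1.1900 / 0.069 = 17.2464

A$17.25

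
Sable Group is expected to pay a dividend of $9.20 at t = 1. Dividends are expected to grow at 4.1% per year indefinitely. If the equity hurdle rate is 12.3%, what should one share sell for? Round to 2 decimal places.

Gordon growth model: P₀ = D₁/(r − g), with D₁ = 9.20 given directly.
P₀ = 9.2000 / (0.123 − 0.041) = 9.2000 / 0.082 = 112.1951

$112.20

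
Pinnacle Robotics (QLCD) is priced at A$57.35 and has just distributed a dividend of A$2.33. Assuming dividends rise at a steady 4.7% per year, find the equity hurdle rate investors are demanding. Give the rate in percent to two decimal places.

Rearranging the constant-growth DDM: r = D₁/P₀ + g.
D₁ = 2.33 × (1 + 0.047) = 2.4395.
r = 2.4395 / 57.35 + 0.047 = 0.04254 + 0.047 = 0.08954

8.95%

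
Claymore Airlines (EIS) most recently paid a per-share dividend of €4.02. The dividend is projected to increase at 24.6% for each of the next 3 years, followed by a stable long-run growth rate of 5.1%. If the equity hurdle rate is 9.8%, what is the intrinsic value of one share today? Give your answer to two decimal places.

€146.98

Two-stage DDM. Project D₁…D_3 at 0.246, terminal growth 0.051, discount at r = 0.098.
D_1 = 5.0089
D_2 = 6.2411
D_3 = 7.7764
Terminal value at t=3: TV = D_4/(r−g) = 8.1730/(0.098−0.051) = 173.8942
P₀ = 5.0089/(1+0.098)^1 + 6.2411/(1+0.098)^2 + 7.7764/(1+0.098)^3 + 173.8942/(1+0.098)^3 = 146.9776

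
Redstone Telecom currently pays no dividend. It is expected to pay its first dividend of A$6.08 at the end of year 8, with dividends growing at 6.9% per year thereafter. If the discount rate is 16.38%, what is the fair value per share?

A$22.18

Deferred-dividend DDM. At t=7 the remaining stream is a growing perpetuity with first payment D_8 = 6.08.
V_7 = D_8/(r−g) = 6.08/(0.1638−0.069) = 64.1350
P₀ = V_7/(1+r)^7 = 64.1350/(1+0.1638)^7 = 22.1792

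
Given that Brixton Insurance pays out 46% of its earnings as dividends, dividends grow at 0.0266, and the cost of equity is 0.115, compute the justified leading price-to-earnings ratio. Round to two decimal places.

Justified leading P/E = b/(r−g) = 0.46/(0.115−0.0266) = 5.2036

5.20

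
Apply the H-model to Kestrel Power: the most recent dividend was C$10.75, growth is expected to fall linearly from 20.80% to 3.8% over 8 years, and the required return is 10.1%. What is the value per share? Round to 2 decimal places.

C$293.15

H-model: P₀ = D₀[(1+g_L) + H(g_S−g_L)]/(r−g_L), with H = 8/2 = 4.
P₀ = 10.75 × [(1+0.038) + 4×(0.208−0.038)] / (0.101−0.038)
   = 10.75 × 1.7180 / 0.063 = 293.1508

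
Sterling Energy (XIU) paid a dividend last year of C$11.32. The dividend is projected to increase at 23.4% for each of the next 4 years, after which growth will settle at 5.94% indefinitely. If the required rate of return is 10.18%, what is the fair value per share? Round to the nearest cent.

C$505.62

Two-stage DDM. Project D₁…D_4 at 0.234, terminal growth 0.0594, discount at r = 0.1018.
D_1 = 13.9689
D_2 = 17.2376
D_3 = 21.2712
D_4 = 26.2487
Terminal value at t=4: TV = D_5/(r−g) = 27.8078/(0.1018−0.0594) = 655.8449
P₀ = 13.9689/(1+0.1018)^1 + 17.2376/(1+0.1018)^2 + 21.2712/(1+0.1018)^3 + 26.2487/(1+0.1018)^4 + 655.8449/(1+0.1018)^4 = 505.6230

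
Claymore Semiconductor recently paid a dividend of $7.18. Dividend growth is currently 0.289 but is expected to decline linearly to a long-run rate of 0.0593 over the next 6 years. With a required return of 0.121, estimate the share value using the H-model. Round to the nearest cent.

$203.46

H-model: P₀ = D₀[(1+g_L) + H(g_S−g_L)]/(r−g_L), with H = 6/2 = 3.
P₀ = 7.18 × [(1+0.0593) + 3×(0.289−0.0593)] / (0.121−0.0593)
   = 7.18 × 1.7484 / 0.0617 = 203.4605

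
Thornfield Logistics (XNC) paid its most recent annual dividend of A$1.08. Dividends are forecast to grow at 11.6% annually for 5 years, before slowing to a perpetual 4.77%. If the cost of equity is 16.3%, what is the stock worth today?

Two-stage DDM. Project D₁…D_5 at 0.116, terminal growth 0.0477, discount at r = 0.163.
D_1 = 1.2053
D_2 = 1.3451
D_3 = 1.5011
D_4 = 1.6753
D_5 = 1.8696
Terminal value at t=5: TV = D_6/(r−g) = 1.9588/(0.163−0.0477) = 16.9884
P₀ = 1.2053/(1+0.163)^1 + 1.3451/(1+0.163)^2 + 1.5011/(1+0.163)^3 + 1.6753/(1+0.163)^4 + 1.8696/(1+0.163)^5 + 16.9884/(1+0.163)^5 = 12.7642

A$12.76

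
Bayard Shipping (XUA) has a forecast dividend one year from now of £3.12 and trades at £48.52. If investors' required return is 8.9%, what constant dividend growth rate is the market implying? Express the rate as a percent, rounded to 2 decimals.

2.47%

From P₀ = D₁/(r − g), the implied growth is g = r − D₁/P₀.
g = 0.089 − 3.12/48.52 = 0.089 − 0.06430 = 0.02470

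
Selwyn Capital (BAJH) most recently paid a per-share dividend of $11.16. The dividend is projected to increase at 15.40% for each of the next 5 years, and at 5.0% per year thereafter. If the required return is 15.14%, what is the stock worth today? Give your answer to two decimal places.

$173.05

Two-stage DDM. Project D₁…D_5 at 0.154, terminal growth 0.05, discount at r = 0.1514.
D_1 = 12.8786
D_2 = 14.8620
D_3 = 17.1507
D_4 = 19.7919
D_5 = 22.8398
Terminal value at t=5: TV = D_6/(r−g) = 23.9818/(0.1514−0.05) = 236.5073
P₀ = 12.8786/(1+0.1514)^1 + 14.8620/(1+0.1514)^2 + 17.1507/(1+0.1514)^3 + 19.7919/(1+0.1514)^4 + 22.8398/(1+0.1514)^5 + 236.5073/(1+0.1514)^5 = 173.0520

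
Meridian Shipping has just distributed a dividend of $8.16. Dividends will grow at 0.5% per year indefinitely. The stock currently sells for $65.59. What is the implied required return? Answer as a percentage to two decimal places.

Rearranging the constant-growth DDM: r = D₁/P₀ + g.
D₁ = 8.16 × (1 + 0.005) = 8.2008.
r = 8.2008 / 65.59 + 0.005 = 0.12503 + 0.005 = 0.13003

13.00%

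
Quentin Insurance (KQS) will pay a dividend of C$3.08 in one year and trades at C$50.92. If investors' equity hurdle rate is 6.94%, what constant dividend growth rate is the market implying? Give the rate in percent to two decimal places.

From P₀ = D₁/(r − g), the implied growth is g = r − D₁/P₀.
g = 0.0694 − 3.08/50.92 = 0.0694 − 0.06049 = 0.00891

0.89%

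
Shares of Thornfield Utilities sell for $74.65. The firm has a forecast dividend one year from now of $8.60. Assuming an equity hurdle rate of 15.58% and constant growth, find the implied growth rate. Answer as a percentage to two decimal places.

4.06%

From P₀ = D₁/(r − g), the implied growth is g = r − D₁/P₀.
g = 0.1558 − 8.60/74.65 = 0.1558 − 0.11520 = 0.04060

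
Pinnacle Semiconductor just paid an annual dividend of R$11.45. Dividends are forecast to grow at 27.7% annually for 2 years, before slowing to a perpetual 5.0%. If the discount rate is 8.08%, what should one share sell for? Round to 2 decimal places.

Two-stage DDM. Project D₁…D_2 at 0.277, terminal growth 0.05, discount at r = 0.0808.
D_1 = 14.6216
D_2 = 18.6718
Terminal value at t=2: TV = D_3/(r−g) = 19.6054/(0.0808−0.05) = 636.5402
P₀ = 14.6216/(1+0.0808)^1 + 18.6718/(1+0.0808)^2 + 636.5402/(1+0.0808)^2 = 574.4360

R$574.44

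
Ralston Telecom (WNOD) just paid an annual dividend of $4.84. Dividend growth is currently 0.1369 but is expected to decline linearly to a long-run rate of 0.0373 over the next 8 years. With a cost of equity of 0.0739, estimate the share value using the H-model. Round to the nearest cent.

$189.86

H-model: P₀ = D₀[(1+g_L) + H(g_S−g_L)]/(r−g_L), with H = 8/2 = 4.
P₀ = 4.84 × [(1+0.0373) + 4×(0.1369−0.0373)] / (0.0739−0.0373)
   = 4.84 × 1.4357 / 0.0366 = 189.8576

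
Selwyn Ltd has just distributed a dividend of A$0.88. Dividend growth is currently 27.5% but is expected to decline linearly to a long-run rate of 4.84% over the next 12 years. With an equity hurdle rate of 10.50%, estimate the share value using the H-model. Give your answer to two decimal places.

A$37.44

H-model: P₀ = D₀[(1+g_L) + H(g_S−g_L)]/(r−g_L), with H = 12/2 = 6.
P₀ = 0.88 × [(1+0.0484) + 6×(0.275−0.0484)] / (0.105−0.0484)
   = 0.88 × 2.4080 / 0.0566 = 37.4389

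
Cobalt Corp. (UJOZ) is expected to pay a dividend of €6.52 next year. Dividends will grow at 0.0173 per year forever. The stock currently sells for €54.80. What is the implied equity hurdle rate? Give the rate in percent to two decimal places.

13.63%

Rearranging the constant-growth DDM: r = D₁/P₀ + g.
r = 6.5200 / 54.80 + 0.0173 = 0.11898 + 0.0173 = 0.13628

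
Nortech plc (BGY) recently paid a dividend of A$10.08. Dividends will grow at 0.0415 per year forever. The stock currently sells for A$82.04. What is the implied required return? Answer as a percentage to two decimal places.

Rearranging the constant-growth DDM: r = D₁/P₀ + g.
D₁ = 10.08 × (1 + 0.0415) = 10.4983.
r = 10.4983 / 82.04 + 0.0415 = 0.12797 + 0.0415 = 0.16947

16.95%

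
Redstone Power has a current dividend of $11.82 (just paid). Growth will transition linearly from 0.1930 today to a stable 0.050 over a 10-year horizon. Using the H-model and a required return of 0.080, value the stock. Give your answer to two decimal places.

H-model: P₀ = D₀[(1+g_L) + H(g_S−g_L)]/(r−g_L), with H = 10/2 = 5.
P₀ = 11.82 × [(1+0.05) + 5×(0.193−0.05)] / (0.08−0.05)
   = 11.82 × 1.7650 / 0.03 = 695.4100

$695.41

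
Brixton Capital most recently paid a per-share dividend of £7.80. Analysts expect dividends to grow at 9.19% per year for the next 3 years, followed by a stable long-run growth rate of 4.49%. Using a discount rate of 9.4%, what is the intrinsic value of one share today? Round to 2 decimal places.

Two-stage DDM. Project D₁…D_3 at 0.0919, terminal growth 0.0449, discount at r = 0.094.
D_1 = 8.5168
D_2 = 9.2995
D_3 = 10.1541
Terminal value at t=3: TV = D_4/(r−g) = 10.6101/(0.094−0.0449) = 216.0909
P₀ = 8.5168/(1+0.094)^1 + 9.2995/(1+0.094)^2 + 10.1541/(1+0.094)^3 + 216.0909/(1+0.094)^3 = 188.3485

£188.35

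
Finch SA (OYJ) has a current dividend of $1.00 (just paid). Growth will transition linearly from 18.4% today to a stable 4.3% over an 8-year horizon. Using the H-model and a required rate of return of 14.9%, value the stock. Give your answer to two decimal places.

H-model: P₀ = D₀[(1+g_L) + H(g_S−g_L)]/(r−g_L), with H = 8/2 = 4.
P₀ = 1.00 × [(1+0.043) + 4×(0.184−0.043)] / (0.149−0.043)
   = 1.00 × 1.6070 / 0.106 = 15.1604

$15.16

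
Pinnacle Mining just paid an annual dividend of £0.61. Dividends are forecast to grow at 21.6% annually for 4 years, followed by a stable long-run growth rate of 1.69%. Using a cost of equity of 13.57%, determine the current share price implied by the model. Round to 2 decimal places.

Two-stage DDM. Project D₁…D_4 at 0.216, terminal growth 0.0169, discount at r = 0.1357.
D_1 = 0.7418
D_2 = 0.9020
D_3 = 1.0968
D_4 = 1.3337
Terminal value at t=4: TV = D_5/(r−g) = 1.3563/(0.1357−0.0169) = 11.4163
P₀ = 0.7418/(1+0.1357)^1 + 0.9020/(1+0.1357)^2 + 1.0968/(1+0.1357)^3 + 1.3337/(1+0.1357)^4 + 11.4163/(1+0.1357)^4 = 9.7652

£9.77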